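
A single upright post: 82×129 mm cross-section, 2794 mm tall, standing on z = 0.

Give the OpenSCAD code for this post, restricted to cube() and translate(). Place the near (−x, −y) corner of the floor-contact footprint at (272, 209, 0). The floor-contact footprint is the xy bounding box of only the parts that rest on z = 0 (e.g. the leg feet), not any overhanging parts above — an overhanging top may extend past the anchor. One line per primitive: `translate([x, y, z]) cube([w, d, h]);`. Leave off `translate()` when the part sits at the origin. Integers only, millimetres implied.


translate([272, 209, 0]) cube([82, 129, 2794]);


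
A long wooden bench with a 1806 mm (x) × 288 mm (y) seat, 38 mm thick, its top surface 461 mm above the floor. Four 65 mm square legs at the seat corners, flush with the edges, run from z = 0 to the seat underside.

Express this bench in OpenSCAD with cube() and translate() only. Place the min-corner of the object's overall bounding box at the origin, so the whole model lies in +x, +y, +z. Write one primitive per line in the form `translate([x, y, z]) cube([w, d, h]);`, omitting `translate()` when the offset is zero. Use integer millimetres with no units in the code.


translate([0, 0, 423]) cube([1806, 288, 38]);
cube([65, 65, 423]);
translate([0, 223, 0]) cube([65, 65, 423]);
translate([1741, 0, 0]) cube([65, 65, 423]);
translate([1741, 223, 0]) cube([65, 65, 423]);


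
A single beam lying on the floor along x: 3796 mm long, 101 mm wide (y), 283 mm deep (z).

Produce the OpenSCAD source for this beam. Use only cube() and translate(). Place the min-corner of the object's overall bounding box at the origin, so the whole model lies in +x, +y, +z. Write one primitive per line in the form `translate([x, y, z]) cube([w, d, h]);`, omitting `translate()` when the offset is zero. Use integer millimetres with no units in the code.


cube([3796, 101, 283]);


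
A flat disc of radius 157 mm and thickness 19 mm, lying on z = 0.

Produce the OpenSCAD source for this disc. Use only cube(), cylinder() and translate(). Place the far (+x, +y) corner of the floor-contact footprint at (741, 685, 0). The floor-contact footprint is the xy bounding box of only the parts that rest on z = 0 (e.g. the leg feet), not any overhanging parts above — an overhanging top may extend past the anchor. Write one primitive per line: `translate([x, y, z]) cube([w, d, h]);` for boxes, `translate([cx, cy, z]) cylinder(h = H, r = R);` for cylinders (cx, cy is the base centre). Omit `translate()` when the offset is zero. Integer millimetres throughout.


translate([584, 528, 0]) cylinder(h = 19, r = 157);


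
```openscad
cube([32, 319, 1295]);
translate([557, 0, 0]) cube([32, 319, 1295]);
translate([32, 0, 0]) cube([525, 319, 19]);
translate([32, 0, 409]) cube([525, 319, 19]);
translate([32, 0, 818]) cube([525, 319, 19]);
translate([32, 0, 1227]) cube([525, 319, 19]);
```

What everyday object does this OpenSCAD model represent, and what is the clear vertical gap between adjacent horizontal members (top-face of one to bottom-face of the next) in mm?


A bookshelf. The clear shelf gap is 390 mm.

Two tall side panels with 4 horizontal boards between them — a bookshelf. The first two shelf undersides are at z = 0 and z = 409; with shelf thickness 19, the clear gap is 409 − 0 − 19 = 390 mm.


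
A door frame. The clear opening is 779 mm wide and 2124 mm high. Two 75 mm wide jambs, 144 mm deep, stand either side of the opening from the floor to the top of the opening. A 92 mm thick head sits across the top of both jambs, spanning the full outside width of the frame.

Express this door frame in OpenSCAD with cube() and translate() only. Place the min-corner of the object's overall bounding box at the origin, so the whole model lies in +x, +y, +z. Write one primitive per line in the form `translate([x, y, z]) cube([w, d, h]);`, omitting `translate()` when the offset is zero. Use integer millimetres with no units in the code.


cube([75, 144, 2124]);
translate([854, 0, 0]) cube([75, 144, 2124]);
translate([0, 0, 2124]) cube([929, 144, 92]);


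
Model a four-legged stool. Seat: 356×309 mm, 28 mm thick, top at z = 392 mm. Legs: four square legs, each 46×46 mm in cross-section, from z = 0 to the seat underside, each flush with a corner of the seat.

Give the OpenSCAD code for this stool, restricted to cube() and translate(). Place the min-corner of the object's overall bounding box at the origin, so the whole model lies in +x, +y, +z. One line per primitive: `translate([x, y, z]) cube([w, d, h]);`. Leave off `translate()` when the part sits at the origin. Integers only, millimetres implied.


translate([0, 0, 364]) cube([356, 309, 28]);
cube([46, 46, 364]);
translate([310, 0, 0]) cube([46, 46, 364]);
translate([0, 263, 0]) cube([46, 46, 364]);
translate([310, 263, 0]) cube([46, 46, 364]);


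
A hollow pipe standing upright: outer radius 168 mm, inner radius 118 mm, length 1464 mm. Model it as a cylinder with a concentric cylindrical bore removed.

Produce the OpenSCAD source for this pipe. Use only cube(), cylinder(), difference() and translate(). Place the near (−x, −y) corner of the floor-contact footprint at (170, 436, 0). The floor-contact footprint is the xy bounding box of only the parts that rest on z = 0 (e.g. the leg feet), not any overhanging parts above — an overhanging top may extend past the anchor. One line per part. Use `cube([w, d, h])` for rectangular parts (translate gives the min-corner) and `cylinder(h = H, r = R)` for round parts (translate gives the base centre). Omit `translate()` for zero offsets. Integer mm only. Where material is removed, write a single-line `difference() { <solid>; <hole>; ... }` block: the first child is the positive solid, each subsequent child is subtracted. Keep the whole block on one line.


difference() { translate([338, 604, 0]) cylinder(h = 1464, r = 168); translate([338, 604, 0]) cylinder(h = 1464, r = 118); }


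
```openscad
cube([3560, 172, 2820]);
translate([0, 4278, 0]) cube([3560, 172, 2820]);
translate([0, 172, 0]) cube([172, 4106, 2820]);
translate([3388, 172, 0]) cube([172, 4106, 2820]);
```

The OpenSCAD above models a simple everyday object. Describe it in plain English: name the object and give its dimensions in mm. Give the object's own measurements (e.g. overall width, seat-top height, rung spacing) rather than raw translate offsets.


The wall frame of a small rectangular building: four walls, each 2820 mm tall and 172 mm thick, enclosing a footprint 3560 mm (x) by 4450 mm (y) outside-to-outside, with no floor or roof. The front and back walls (the −y and +y sides) span the full width; the two side walls fit between them.


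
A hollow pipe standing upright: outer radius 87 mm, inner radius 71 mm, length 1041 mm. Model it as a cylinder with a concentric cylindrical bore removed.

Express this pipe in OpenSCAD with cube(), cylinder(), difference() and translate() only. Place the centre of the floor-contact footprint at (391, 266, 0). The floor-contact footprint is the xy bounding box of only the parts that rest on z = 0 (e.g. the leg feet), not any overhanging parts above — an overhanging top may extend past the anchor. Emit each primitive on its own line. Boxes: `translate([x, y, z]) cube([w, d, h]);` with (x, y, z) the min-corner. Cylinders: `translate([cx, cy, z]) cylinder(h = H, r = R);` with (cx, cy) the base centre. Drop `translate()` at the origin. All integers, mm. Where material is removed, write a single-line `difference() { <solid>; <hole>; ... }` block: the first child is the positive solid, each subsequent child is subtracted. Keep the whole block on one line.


difference() { translate([391, 266, 0]) cylinder(h = 1041, r = 87); translate([391, 266, 0]) cylinder(h = 1041, r = 71); }


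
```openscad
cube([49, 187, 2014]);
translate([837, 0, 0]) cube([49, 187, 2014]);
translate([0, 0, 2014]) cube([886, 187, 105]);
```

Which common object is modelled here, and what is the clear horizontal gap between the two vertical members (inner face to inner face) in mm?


A door frame. The clear opening width is 788 mm.

Two 2014 mm tall posts with a header on top — a door frame. The left jamb is 49 mm wide at x = 0; the right jamb starts at x = 837. The clear opening is 837 − 49 = 788 mm.


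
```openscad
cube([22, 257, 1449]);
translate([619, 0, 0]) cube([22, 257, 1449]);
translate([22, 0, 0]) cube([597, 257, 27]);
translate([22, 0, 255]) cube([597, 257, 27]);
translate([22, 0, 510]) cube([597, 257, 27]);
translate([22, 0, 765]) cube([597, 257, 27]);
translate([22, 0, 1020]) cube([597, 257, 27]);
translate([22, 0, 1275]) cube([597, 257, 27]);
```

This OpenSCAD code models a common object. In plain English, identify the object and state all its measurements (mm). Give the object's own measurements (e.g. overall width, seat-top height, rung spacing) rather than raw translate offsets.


An open bookshelf. Two side panels, each 22 mm thick, 257 mm deep and 1449 mm tall, stand 641 mm apart (outside-to-outside). Between them sit 6 shelves, each 27 mm thick and 257 mm deep, spanning the full gap between the sides. The bottom shelf rests on the floor (its underside at z = 0) and the clear gap between one shelf's top and the next shelf's underside is 228 mm.


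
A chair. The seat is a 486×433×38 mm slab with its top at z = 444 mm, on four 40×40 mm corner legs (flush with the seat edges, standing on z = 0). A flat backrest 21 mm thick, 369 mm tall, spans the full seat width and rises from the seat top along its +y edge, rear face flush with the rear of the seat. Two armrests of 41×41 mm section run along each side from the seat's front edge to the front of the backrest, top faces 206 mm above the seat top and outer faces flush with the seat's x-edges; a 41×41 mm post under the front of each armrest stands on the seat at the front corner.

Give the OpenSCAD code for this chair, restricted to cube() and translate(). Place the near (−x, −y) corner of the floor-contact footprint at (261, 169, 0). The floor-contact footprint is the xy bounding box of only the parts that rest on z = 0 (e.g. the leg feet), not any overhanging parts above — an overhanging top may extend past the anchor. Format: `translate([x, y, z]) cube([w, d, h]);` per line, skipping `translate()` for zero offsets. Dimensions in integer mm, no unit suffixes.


translate([261, 169, 406]) cube([486, 433, 38]);
translate([261, 169, 0]) cube([40, 40, 406]);
translate([707, 169, 0]) cube([40, 40, 406]);
translate([261, 562, 0]) cube([40, 40, 406]);
translate([707, 562, 0]) cube([40, 40, 406]);
translate([261, 581, 444]) cube([486, 21, 369]);
translate([261, 169, 609]) cube([41, 412, 41]);
translate([706, 169, 609]) cube([41, 412, 41]);
translate([261, 169, 444]) cube([41, 41, 165]);
translate([706, 169, 444]) cube([41, 41, 165]);


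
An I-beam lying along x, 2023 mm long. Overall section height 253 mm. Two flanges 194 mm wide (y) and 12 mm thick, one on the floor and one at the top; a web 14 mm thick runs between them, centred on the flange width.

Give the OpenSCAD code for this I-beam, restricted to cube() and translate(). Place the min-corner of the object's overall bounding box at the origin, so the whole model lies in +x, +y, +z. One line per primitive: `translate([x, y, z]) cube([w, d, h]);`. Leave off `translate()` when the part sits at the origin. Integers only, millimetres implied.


cube([2023, 194, 12]);
translate([0, 90, 12]) cube([2023, 14, 229]);
translate([0, 0, 241]) cube([2023, 194, 12]);


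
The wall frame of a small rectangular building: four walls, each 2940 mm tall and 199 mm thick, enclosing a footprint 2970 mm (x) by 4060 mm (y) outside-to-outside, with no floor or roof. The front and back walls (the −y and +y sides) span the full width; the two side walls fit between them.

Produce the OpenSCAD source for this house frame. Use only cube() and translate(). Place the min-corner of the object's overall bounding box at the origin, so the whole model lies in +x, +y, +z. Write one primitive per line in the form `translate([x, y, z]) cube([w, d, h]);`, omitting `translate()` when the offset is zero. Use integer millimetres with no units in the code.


cube([2970, 199, 2940]);
translate([0, 3861, 0]) cube([2970, 199, 2940]);
translate([0, 199, 0]) cube([199, 3662, 2940]);
translate([2771, 199, 0]) cube([199, 3662, 2940]);


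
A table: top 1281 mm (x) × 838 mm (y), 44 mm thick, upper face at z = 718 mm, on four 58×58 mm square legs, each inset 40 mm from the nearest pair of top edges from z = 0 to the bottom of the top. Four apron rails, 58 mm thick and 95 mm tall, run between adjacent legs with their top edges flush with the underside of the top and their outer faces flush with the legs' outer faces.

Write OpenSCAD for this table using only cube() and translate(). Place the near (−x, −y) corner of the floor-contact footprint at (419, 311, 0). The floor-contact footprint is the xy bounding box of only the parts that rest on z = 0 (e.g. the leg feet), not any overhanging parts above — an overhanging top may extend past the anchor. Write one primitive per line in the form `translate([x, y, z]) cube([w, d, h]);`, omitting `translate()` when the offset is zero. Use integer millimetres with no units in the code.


translate([379, 271, 674]) cube([1281, 838, 44]);
translate([419, 311, 0]) cube([58, 58, 674]);
translate([1562, 311, 0]) cube([58, 58, 674]);
translate([419, 1011, 0]) cube([58, 58, 674]);
translate([1562, 1011, 0]) cube([58, 58, 674]);
translate([477, 311, 579]) cube([1085, 58, 95]);
translate([477, 1011, 579]) cube([1085, 58, 95]);
translate([419, 369, 579]) cube([58, 642, 95]);
translate([1562, 369, 579]) cube([58, 642, 95]);


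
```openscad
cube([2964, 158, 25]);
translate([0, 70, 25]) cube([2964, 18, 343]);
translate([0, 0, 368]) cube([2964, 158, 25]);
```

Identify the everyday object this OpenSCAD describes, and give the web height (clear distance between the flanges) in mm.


An I-beam. The web height is 343 mm.

Two wide flanges with a thin centred web — an I-beam. Overall 393 mm minus two 25 mm flanges gives a web of 393 − 2·25 = 343 mm.


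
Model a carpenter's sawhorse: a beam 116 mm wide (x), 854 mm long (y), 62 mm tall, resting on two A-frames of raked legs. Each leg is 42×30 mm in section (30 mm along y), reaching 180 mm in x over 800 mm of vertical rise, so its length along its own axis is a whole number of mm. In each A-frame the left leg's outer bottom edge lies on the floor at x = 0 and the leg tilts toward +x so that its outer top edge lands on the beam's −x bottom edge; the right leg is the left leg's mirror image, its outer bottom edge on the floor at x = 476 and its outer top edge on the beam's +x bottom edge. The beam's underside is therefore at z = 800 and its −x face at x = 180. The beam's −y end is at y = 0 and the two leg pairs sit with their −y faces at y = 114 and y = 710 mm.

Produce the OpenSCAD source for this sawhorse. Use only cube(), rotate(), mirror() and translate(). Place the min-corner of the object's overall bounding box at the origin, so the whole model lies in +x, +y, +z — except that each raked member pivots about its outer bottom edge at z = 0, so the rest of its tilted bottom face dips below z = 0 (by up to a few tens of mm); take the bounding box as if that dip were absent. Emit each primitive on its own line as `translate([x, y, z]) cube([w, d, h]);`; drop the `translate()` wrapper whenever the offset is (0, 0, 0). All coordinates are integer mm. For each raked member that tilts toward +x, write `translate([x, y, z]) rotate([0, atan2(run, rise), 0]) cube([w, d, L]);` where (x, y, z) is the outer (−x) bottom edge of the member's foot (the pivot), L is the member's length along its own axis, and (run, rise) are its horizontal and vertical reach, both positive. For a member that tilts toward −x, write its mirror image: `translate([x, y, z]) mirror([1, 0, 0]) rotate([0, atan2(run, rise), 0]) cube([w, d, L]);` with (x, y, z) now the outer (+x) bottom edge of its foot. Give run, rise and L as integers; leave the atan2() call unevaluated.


translate([180, 0, 800]) cube([116, 854, 62]);
translate([0, 114, 0]) rotate([0, atan2(180, 800), 0]) cube([42, 30, 820]);
translate([476, 114, 0]) mirror([1, 0, 0]) rotate([0, atan2(180, 800), 0]) cube([42, 30, 820]);
translate([0, 710, 0]) rotate([0, atan2(180, 800), 0]) cube([42, 30, 820]);
translate([476, 710, 0]) mirror([1, 0, 0]) rotate([0, atan2(180, 800), 0]) cube([42, 30, 820]);


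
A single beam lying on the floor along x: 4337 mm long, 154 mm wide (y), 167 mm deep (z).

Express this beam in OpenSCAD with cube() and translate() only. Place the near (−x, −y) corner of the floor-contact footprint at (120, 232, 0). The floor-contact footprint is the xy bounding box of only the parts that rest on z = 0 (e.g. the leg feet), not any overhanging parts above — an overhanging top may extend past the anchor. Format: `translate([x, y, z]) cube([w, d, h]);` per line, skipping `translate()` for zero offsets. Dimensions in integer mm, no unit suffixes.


translate([120, 232, 0]) cube([4337, 154, 167]);


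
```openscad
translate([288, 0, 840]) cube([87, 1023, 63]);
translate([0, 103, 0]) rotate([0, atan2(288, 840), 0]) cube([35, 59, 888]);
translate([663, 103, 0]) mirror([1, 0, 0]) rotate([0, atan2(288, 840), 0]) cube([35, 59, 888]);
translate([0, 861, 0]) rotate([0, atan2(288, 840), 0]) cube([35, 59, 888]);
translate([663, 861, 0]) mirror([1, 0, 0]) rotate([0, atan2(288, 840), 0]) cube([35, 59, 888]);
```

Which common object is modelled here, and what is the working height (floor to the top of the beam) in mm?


A sawhorse. The overall height is 903 mm.

A beam across two mirrored pairs of raked legs — a sawhorse. The beam's underside is at z = 840 (matching the legs' vertical rise in atan2(288, 840)) and the beam is 63 mm tall, so its top is at 840 + 63 = 903 mm. The raked legs top out at the beam's underside, so that is the highest point.


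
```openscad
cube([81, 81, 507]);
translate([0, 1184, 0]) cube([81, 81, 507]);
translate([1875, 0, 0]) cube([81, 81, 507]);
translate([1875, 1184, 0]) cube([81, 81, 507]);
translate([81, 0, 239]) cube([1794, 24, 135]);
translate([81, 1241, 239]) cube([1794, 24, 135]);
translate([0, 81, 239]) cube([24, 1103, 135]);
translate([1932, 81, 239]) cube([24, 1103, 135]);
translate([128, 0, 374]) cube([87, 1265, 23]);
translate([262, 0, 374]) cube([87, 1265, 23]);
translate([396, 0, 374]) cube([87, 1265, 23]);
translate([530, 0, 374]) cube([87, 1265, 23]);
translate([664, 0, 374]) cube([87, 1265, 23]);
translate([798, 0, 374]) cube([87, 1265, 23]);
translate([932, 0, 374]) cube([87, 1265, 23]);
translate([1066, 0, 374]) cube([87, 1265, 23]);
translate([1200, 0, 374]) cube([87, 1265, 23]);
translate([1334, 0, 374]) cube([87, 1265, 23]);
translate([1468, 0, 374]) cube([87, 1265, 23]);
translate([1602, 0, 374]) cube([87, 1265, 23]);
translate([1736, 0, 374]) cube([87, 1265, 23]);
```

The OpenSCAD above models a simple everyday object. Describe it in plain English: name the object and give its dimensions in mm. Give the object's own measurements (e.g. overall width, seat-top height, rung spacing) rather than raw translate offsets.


A bed frame 1956 mm long (x) by 1265 mm wide (y). Four 81×81 mm corner posts, 507 mm tall, at the corners of the footprint. Four rails of 24 mm thickness and 135 mm height run between adjacent posts with their undersides at z = 239 mm, their outer faces flush with the outside of the frame (the two x-running rails run between the posts' inner faces; the two y-running rails run between the posts' inner faces). 13 slats, each 87 mm wide (x) and 23 mm thick, lie across the top of the two x-running rails, running the full 1265 mm width of the frame in y; along x they sit between the end posts with a 47 mm gap after the −x posts and between neighbouring slats, leaving 52 mm before the +x posts.


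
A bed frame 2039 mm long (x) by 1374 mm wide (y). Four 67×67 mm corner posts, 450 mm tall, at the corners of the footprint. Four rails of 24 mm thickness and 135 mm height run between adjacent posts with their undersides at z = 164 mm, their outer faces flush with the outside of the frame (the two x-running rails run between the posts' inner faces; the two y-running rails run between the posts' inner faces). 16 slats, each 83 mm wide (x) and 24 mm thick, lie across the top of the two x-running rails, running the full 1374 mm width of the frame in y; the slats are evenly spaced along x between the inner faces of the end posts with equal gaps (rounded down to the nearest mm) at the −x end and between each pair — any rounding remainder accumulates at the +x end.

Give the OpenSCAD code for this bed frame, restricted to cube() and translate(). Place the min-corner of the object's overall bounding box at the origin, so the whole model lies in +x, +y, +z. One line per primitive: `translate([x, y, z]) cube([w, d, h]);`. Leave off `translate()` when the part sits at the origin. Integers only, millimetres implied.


cube([67, 67, 450]);
translate([0, 1307, 0]) cube([67, 67, 450]);
translate([1972, 0, 0]) cube([67, 67, 450]);
translate([1972, 1307, 0]) cube([67, 67, 450]);
translate([67, 0, 164]) cube([1905, 24, 135]);
translate([67, 1350, 164]) cube([1905, 24, 135]);
translate([0, 67, 164]) cube([24, 1240, 135]);
translate([2015, 67, 164]) cube([24, 1240, 135]);
translate([100, 0, 299]) cube([83, 1374, 24]);
translate([216, 0, 299]) cube([83, 1374, 24]);
translate([332, 0, 299]) cube([83, 1374, 24]);
translate([448, 0, 299]) cube([83, 1374, 24]);
translate([564, 0, 299]) cube([83, 1374, 24]);
translate([680, 0, 299]) cube([83, 1374, 24]);
translate([796, 0, 299]) cube([83, 1374, 24]);
translate([912, 0, 299]) cube([83, 1374, 24]);
translate([1028, 0, 299]) cube([83, 1374, 24]);
translate([1144, 0, 299]) cube([83, 1374, 24]);
translate([1260, 0, 299]) cube([83, 1374, 24]);
translate([1376, 0, 299]) cube([83, 1374, 24]);
translate([1492, 0, 299]) cube([83, 1374, 24]);
translate([1608, 0, 299]) cube([83, 1374, 24]);
translate([1724, 0, 299]) cube([83, 1374, 24]);
translate([1840, 0, 299]) cube([83, 1374, 24]);


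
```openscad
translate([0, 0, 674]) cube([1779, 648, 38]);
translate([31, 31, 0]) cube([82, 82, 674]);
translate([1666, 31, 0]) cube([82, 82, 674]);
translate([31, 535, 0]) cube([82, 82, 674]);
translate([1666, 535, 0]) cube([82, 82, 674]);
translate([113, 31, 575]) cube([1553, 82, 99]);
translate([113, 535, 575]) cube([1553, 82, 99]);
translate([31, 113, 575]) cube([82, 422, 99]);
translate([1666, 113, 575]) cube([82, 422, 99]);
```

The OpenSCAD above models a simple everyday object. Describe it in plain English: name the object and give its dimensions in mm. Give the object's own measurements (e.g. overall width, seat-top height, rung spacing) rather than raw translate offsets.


A table: top 1779 mm (x) × 648 mm (y), 38 mm thick, upper face at z = 712 mm, on four 82×82 mm square legs, each inset 31 mm from the nearest pair of top edges from z = 0 to the bottom of the top. Four apron rails, 82 mm thick and 99 mm tall, run between adjacent legs with their top edges flush with the underside of the top and their outer faces flush with the legs' outer faces.


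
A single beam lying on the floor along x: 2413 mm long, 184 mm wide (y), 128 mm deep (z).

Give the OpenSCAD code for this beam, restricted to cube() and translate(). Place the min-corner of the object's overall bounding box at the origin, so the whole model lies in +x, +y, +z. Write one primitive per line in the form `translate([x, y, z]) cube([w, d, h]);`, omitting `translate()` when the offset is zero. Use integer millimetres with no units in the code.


cube([2413, 184, 128]);


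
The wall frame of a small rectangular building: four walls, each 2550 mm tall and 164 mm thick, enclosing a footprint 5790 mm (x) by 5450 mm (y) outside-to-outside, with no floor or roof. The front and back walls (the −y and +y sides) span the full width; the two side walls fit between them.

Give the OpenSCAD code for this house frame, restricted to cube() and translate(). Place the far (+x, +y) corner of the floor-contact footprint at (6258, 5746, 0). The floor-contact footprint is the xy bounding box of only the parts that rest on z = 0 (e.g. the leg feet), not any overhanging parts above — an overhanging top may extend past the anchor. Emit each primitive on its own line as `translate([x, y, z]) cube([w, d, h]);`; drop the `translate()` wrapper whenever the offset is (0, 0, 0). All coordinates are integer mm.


translate([468, 296, 0]) cube([5790, 164, 2550]);
translate([468, 5582, 0]) cube([5790, 164, 2550]);
translate([468, 460, 0]) cube([164, 5122, 2550]);
translate([6094, 460, 0]) cube([164, 5122, 2550]);


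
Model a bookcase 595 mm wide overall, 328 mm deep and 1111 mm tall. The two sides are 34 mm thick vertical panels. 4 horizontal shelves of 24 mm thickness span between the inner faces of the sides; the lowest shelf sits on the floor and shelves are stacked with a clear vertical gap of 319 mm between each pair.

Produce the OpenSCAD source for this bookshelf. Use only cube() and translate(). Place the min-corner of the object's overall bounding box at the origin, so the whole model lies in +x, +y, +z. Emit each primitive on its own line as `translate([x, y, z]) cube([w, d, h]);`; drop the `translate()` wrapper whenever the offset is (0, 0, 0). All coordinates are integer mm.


cube([34, 328, 1111]);
translate([561, 0, 0]) cube([34, 328, 1111]);
translate([34, 0, 0]) cube([527, 328, 24]);
translate([34, 0, 343]) cube([527, 328, 24]);
translate([34, 0, 686]) cube([527, 328, 24]);
translate([34, 0, 1029]) cube([527, 328, 24]);


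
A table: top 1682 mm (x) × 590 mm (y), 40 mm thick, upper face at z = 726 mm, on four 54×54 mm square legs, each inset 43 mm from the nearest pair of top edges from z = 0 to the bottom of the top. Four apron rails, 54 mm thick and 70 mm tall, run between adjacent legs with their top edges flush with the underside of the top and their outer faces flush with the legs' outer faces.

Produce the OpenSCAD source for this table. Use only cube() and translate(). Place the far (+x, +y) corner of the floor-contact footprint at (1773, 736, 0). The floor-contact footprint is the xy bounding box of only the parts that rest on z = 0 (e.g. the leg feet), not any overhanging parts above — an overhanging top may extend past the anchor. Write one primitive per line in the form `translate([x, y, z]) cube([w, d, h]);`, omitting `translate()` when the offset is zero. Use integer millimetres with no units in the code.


// leg_h = 726 - 40 = 686
// apron z = 686 - 70 = 616
translate([134, 189, 686]) cube([1682, 590, 40]);
translate([177, 232, 0]) cube([54, 54, 686]);
translate([1719, 232, 0]) cube([54, 54, 686]);
translate([177, 682, 0]) cube([54, 54, 686]);
translate([1719, 682, 0]) cube([54, 54, 686]);
translate([231, 232, 616]) cube([1488, 54, 70]);
translate([231, 682, 616]) cube([1488, 54, 70]);
translate([177, 286, 616]) cube([54, 396, 70]);
translate([1719, 286, 616]) cube([54, 396, 70]);


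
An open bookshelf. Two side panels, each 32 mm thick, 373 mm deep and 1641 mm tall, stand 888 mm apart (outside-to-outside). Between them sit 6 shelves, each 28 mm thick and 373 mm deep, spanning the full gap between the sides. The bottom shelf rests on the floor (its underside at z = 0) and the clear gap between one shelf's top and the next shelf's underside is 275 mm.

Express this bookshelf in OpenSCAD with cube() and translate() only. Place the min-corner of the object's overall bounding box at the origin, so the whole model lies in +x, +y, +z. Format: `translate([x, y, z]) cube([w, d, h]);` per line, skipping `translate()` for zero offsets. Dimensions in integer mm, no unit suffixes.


cube([32, 373, 1641]);
translate([856, 0, 0]) cube([32, 373, 1641]);
translate([32, 0, 0]) cube([824, 373, 28]);
translate([32, 0, 303]) cube([824, 373, 28]);
translate([32, 0, 606]) cube([824, 373, 28]);
translate([32, 0, 909]) cube([824, 373, 28]);
translate([32, 0, 1212]) cube([824, 373, 28]);
translate([32, 0, 1515]) cube([824, 373, 28]);


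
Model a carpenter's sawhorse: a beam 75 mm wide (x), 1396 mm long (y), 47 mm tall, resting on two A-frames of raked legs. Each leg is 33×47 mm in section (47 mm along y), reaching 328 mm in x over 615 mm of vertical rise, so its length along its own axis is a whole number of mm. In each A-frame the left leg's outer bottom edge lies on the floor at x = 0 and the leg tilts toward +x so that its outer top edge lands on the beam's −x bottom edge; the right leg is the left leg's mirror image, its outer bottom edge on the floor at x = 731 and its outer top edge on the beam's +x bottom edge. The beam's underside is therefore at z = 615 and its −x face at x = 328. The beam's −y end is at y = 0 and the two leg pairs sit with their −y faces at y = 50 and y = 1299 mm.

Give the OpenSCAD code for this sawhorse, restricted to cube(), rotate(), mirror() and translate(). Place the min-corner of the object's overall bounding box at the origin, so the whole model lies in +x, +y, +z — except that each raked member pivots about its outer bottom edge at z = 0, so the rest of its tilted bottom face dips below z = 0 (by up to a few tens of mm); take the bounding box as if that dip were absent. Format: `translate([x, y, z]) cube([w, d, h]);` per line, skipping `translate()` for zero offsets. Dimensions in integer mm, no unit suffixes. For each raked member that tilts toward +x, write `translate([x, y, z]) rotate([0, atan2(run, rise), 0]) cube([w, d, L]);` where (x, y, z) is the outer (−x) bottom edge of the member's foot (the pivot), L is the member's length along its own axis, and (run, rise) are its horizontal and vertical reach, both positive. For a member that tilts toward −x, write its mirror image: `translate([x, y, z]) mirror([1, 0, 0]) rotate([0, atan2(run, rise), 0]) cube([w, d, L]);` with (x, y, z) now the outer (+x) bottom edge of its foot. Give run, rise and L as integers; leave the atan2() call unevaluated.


translate([328, 0, 615]) cube([75, 1396, 47]);
translate([0, 50, 0]) rotate([0, atan2(328, 615), 0]) cube([33, 47, 697]);
translate([731, 50, 0]) mirror([1, 0, 0]) rotate([0, atan2(328, 615), 0]) cube([33, 47, 697]);
translate([0, 1299, 0]) rotate([0, atan2(328, 615), 0]) cube([33, 47, 697]);
translate([731, 1299, 0]) mirror([1, 0, 0]) rotate([0, atan2(328, 615), 0]) cube([33, 47, 697]);


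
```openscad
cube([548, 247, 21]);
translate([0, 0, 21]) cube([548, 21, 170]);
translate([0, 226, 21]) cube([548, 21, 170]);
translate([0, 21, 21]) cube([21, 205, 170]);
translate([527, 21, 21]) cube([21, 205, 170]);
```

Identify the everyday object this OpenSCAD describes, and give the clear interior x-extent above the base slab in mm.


An open box. The internal width is 506 mm.

A 548×247 base slab with four walls standing on it — an open box. The base is 548 mm wide and the walls are 21 mm thick, so the internal width is 548 − 2 × 21 = 506 mm.


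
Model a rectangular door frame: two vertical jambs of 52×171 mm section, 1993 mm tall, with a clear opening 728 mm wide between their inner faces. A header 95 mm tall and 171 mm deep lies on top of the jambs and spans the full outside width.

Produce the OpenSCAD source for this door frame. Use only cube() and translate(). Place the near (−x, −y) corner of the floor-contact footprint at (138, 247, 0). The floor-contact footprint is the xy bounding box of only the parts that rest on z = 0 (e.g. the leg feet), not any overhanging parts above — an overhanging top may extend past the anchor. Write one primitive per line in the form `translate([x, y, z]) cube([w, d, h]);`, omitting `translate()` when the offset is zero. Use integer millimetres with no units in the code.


translate([138, 247, 0]) cube([52, 171, 1993]);
translate([918, 247, 0]) cube([52, 171, 1993]);
translate([138, 247, 1993]) cube([832, 171, 95]);


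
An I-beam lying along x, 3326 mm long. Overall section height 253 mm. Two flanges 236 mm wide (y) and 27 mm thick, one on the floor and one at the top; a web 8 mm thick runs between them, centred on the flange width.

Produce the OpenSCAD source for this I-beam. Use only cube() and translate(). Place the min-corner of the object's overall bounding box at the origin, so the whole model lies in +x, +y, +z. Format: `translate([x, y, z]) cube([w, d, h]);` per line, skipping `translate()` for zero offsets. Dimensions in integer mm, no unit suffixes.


cube([3326, 236, 27]);
translate([0, 114, 27]) cube([3326, 8, 199]);
translate([0, 0, 226]) cube([3326, 236, 27]);


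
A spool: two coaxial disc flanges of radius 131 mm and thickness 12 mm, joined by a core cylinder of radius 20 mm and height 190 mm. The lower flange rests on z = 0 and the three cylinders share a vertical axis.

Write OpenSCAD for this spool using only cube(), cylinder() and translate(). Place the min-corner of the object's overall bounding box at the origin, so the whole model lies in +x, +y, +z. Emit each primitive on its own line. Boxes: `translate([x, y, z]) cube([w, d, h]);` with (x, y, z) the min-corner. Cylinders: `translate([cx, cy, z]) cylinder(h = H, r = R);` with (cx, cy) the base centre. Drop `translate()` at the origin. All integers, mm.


translate([131, 131, 0]) cylinder(h = 12, r = 131);
translate([131, 131, 12]) cylinder(h = 190, r = 20);
translate([131, 131, 202]) cylinder(h = 12, r = 131);


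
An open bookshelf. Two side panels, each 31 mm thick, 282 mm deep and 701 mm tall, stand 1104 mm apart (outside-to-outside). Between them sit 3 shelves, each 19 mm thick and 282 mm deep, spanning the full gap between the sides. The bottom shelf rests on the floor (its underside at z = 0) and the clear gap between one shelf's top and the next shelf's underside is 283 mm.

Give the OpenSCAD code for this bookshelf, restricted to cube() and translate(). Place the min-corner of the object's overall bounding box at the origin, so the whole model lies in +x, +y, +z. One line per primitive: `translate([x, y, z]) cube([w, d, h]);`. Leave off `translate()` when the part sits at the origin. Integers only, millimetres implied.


cube([31, 282, 701]);
translate([1073, 0, 0]) cube([31, 282, 701]);
translate([31, 0, 0]) cube([1042, 282, 19]);
translate([31, 0, 302]) cube([1042, 282, 19]);
translate([31, 0, 604]) cube([1042, 282, 19]);


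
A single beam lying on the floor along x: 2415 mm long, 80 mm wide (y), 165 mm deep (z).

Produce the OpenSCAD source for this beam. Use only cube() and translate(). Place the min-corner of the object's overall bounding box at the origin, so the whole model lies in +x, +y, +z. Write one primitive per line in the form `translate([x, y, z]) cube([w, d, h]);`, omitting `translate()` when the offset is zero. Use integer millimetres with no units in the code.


cube([2415, 80, 165]);


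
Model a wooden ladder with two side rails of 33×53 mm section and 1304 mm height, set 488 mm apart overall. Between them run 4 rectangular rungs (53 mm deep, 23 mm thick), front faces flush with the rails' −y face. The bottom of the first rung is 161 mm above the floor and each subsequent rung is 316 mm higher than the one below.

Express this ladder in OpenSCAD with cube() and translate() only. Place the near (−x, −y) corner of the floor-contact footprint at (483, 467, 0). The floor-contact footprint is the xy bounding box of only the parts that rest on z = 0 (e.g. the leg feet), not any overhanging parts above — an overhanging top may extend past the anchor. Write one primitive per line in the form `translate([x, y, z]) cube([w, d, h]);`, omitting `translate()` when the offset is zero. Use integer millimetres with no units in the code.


translate([483, 467, 0]) cube([33, 53, 1304]);
translate([938, 467, 0]) cube([33, 53, 1304]);
translate([516, 467, 161]) cube([422, 53, 23]);
translate([516, 467, 477]) cube([422, 53, 23]);
translate([516, 467, 793]) cube([422, 53, 23]);
translate([516, 467, 1109]) cube([422, 53, 23]);


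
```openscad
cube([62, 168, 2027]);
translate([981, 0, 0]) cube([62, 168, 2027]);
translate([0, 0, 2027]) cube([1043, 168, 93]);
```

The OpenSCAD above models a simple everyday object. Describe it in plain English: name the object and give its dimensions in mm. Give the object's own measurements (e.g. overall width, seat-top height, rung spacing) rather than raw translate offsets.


A door frame. The clear opening is 919 mm wide and 2027 mm high. Two 62 mm wide jambs, 168 mm deep, stand either side of the opening from the floor to the top of the opening. A 93 mm thick head sits across the top of both jambs, spanning the full outside width of the frame.


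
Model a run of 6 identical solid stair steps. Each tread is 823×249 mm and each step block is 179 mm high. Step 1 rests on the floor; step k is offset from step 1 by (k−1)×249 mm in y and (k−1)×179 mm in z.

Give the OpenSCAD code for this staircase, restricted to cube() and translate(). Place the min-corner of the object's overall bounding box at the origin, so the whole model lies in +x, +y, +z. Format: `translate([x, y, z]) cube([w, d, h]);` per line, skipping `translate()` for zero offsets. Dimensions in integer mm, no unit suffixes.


cube([823, 249, 179]);
translate([0, 249, 179]) cube([823, 249, 179]);
translate([0, 498, 358]) cube([823, 249, 179]);
translate([0, 747, 537]) cube([823, 249, 179]);
translate([0, 996, 716]) cube([823, 249, 179]);
translate([0, 1245, 895]) cube([823, 249, 179]);


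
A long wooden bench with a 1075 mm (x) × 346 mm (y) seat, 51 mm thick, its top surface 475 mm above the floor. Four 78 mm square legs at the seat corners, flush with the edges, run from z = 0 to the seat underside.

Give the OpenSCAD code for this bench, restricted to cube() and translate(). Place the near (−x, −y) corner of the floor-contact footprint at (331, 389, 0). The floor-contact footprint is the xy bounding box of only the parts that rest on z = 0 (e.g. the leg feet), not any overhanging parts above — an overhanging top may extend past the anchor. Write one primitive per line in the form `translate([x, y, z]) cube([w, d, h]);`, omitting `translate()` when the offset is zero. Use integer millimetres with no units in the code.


// leg_h = 475 − 51 = 424
translate([331, 389, 424]) cube([1075, 346, 51]);
translate([331, 389, 0]) cube([78, 78, 424]);
translate([331, 657, 0]) cube([78, 78, 424]);
translate([1328, 389, 0]) cube([78, 78, 424]);
translate([1328, 657, 0]) cube([78, 78, 424]);


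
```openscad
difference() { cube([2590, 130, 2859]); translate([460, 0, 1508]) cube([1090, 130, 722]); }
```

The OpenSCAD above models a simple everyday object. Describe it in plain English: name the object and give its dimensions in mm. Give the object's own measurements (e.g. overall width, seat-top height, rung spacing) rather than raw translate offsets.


A wall 2590 mm long (x), 130 mm thick (y), 2859 mm tall, with a rectangular window opening cut through it. The opening is 1090 mm wide and 722 mm tall; its sill is at z = 1508 mm and its near (−x) edge is 460 mm from the wall's −x end. The opening passes through the full wall thickness.


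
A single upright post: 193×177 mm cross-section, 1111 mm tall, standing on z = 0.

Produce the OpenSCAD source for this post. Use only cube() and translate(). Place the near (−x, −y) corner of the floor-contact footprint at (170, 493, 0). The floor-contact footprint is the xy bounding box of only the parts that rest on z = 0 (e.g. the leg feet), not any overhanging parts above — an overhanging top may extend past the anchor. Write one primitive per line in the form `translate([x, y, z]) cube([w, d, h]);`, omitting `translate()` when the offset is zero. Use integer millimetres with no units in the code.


translate([170, 493, 0]) cube([193, 177, 1111]);


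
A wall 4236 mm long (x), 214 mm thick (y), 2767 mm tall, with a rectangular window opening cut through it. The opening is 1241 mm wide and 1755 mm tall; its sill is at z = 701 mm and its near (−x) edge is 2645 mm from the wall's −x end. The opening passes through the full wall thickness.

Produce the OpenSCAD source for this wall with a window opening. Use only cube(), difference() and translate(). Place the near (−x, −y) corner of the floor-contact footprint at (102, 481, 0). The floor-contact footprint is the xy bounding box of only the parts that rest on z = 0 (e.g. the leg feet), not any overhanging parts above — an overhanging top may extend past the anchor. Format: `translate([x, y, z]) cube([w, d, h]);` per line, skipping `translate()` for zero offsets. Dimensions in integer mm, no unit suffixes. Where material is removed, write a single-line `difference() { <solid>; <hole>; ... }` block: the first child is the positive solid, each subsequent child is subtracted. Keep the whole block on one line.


difference() { translate([102, 481, 0]) cube([4236, 214, 2767]); translate([2747, 481, 701]) cube([1241, 214, 1755]); }
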